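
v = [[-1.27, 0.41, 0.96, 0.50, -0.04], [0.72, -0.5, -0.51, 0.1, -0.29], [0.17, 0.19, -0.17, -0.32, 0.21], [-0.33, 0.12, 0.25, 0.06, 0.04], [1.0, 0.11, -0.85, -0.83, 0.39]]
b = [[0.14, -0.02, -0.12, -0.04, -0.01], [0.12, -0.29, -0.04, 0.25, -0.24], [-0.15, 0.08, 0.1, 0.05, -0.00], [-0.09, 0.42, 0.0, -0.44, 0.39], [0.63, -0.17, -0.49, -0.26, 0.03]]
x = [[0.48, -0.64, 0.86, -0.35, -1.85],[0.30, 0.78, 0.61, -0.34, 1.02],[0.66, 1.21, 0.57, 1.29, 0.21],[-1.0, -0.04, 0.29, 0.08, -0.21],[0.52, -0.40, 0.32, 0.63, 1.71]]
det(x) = -7.36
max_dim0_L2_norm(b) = 0.68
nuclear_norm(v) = 3.52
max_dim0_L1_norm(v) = 3.49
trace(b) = -0.46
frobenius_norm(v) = 2.66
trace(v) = -1.49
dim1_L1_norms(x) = [4.18, 3.05, 3.94, 1.62, 3.58]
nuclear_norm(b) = 1.81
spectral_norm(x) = 2.95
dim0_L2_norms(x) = [1.42, 1.63, 1.27, 1.52, 2.73]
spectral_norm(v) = 2.48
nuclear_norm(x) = 8.17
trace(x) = 3.62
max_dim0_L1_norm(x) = 5.0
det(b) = -0.00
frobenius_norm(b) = 1.25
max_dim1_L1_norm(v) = 3.18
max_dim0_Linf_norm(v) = 1.27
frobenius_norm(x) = 4.01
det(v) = 0.00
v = x @ b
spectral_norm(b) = 0.92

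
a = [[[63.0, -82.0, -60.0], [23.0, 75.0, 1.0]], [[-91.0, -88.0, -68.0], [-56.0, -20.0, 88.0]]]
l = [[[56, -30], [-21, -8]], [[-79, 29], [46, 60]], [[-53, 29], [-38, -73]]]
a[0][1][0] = 23.0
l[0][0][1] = -30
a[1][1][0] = -56.0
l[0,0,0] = 56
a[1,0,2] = -68.0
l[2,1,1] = -73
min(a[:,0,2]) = -68.0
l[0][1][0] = -21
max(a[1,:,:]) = 88.0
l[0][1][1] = -8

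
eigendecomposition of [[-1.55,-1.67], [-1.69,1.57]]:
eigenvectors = [[-0.92, 0.40], [-0.4, -0.92]]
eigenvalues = [-2.28, 2.3]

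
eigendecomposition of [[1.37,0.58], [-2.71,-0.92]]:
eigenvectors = [[(-0.38-0.17j), (-0.38+0.17j)], [(0.91+0j), 0.91-0.00j]]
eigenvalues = [(0.22+0.51j), (0.22-0.51j)]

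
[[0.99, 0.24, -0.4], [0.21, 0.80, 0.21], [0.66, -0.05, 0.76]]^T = [[0.99, 0.21, 0.66], [0.24, 0.8, -0.05], [-0.4, 0.21, 0.76]]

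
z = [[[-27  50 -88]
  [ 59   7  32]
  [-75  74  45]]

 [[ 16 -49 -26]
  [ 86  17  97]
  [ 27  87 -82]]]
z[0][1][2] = 32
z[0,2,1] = 74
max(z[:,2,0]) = 27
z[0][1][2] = 32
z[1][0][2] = -26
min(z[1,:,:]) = -82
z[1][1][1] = 17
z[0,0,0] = -27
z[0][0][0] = -27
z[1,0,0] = 16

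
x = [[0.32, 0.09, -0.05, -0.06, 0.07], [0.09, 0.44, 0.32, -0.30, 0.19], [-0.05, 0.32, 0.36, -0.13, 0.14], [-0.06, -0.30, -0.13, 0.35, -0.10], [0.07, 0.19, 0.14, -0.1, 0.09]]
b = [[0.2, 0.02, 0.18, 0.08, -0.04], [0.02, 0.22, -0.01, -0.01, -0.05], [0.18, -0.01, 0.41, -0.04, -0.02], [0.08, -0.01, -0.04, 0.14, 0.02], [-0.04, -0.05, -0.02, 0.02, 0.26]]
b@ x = [[0.05, 0.05, 0.05, -0.01, 0.03],[0.02, 0.09, 0.06, -0.06, 0.04],[0.04, 0.15, 0.14, -0.07, 0.07],[0.02, -0.05, -0.04, 0.05, -0.01],[0.0, 0.01, 0.01, 0.00, 0.01]]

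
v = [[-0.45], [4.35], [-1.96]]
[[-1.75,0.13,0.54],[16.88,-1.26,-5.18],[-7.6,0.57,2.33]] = v @[[3.88,  -0.29,  -1.19]]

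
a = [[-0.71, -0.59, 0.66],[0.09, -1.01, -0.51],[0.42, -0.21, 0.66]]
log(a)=[[0.78, -4.23, -1.45], [1.81, -0.88, -1.08], [0.12, 0.9, 0.07]]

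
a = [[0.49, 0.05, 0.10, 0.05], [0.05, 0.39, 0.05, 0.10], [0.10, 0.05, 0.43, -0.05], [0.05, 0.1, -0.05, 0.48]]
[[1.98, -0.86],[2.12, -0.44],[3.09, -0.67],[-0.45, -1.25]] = a@[[2.53,-1.15], [4.76,-0.09], [5.86,-1.59], [-1.59,-2.63]]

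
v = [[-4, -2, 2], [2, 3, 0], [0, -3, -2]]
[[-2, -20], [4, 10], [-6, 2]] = v @[[2, 2], [0, 2], [3, -4]]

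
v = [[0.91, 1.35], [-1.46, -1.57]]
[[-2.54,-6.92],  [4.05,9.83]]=v@[[-2.72, -4.42], [-0.05, -2.15]]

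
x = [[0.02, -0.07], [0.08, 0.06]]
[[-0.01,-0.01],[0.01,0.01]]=x@ [[-0.02, -0.01],[0.18, 0.12]]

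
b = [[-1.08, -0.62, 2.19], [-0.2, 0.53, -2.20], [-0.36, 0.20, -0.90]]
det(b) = -0.01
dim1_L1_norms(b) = [3.89, 2.93, 1.46]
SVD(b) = [[-0.72,-0.67,-0.18], [0.65,-0.55,-0.52], [0.25,-0.49,0.83]] @ diag([3.3799184214893963, 1.031282917157764, 0.002647424257281223]) @ [[0.16, 0.25, -0.95],[0.98, 0.03, 0.18],[-0.07, 0.97, 0.24]]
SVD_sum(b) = [[-0.4,-0.6,2.31],  [0.36,0.55,-2.10],  [0.14,0.21,-0.81]] + [[-0.68, -0.02, -0.12], [-0.56, -0.01, -0.10], [-0.5, -0.01, -0.09]] + [[0.0, -0.0, -0.00], [0.00, -0.0, -0.00], [-0.0, 0.00, 0.0]]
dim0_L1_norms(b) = [1.64, 1.35, 5.29]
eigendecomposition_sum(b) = [[(-0.54+0.2j), -0.31-0.24j, (1.1+0.99j)], [-0.10-0.54j, 0.27-0.25j, (-1.11+0.87j)], [(-0.18-0.29j), (0.1-0.21j), (-0.45+0.76j)]] + [[(-0.54-0.2j),-0.31+0.24j,1.10-0.99j], [-0.10+0.54j,0.27+0.25j,-1.11-0.87j], [-0.18+0.29j,0.10+0.21j,(-0.45-0.76j)]] + [[-0j,-0j,-0.00+0.00j],[(-0.01+0j),-0.02+0.00j,(0.03-0j)],[(-0+0j),(-0+0j),0.01-0.00j]]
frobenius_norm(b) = 3.53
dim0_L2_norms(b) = [1.16, 0.84, 3.23]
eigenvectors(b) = [[(-0.66+0j), (-0.66-0j), (0.06+0j)], [0.11-0.63j, 0.11+0.63j, (-0.97+0j)], [(-0.08-0.39j), -0.08+0.39j, (-0.24+0j)]]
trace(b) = -1.45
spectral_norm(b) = 3.38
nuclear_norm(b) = 4.41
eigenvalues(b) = [(-0.72+0.7j), (-0.72-0.7j), (-0.01+0j)]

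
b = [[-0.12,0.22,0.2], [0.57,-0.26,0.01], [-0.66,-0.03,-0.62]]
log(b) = [[-0.73, -0.72, 0.82], [-2.07, -3.20, -2.54], [-2.49, 3.1, -0.03]]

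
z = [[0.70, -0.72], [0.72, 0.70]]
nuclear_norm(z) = 2.01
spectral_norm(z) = 1.00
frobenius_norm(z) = 1.42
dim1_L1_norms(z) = [1.42, 1.42]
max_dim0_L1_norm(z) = 1.42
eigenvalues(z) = [(0.7+0.72j), (0.7-0.72j)]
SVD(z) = [[-0.7, -0.72], [-0.72, 0.70]] @ diag([1.0041912168506553, 1.0041912168506553]) @ [[-1.00, -0.00], [0.00, 1.0]]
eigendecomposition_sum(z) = [[(0.35+0.36j), -0.36+0.35j], [0.36-0.35j, (0.35+0.36j)]] + [[(0.35-0.36j), -0.36-0.35j],[(0.36+0.35j), (0.35-0.36j)]]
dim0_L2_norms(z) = [1.0, 1.0]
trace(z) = 1.40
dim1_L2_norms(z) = [1.0, 1.0]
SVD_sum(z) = [[0.70,0.00], [0.72,0.00]] + [[0.0,  -0.72],[0.0,  0.70]]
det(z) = 1.01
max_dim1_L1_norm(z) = 1.42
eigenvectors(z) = [[(0.71+0j), 0.71-0.00j], [-0.71j, 0.71j]]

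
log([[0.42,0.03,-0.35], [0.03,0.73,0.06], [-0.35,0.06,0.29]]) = [[(-2.22+1.27j), 0.25-0.18j, (-2.27+1.53j)], [(0.25-0.18j), (-0.34+0.02j), 0.33-0.21j], [(-2.27+1.53j), 0.33-0.21j, (-3.08+1.85j)]]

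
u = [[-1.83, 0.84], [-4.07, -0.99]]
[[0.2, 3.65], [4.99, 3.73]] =u @ [[-0.84, -1.29], [-1.59, 1.54]]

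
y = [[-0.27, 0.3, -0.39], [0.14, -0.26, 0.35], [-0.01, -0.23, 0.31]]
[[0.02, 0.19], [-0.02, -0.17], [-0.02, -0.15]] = y@[[-0.0, -0.02], [0.02, 0.15], [-0.04, -0.36]]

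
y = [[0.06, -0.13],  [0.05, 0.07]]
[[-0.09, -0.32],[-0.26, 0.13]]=y@ [[-3.81, -0.47], [-1.06, 2.26]]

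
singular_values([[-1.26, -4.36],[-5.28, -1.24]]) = [6.15, 3.49]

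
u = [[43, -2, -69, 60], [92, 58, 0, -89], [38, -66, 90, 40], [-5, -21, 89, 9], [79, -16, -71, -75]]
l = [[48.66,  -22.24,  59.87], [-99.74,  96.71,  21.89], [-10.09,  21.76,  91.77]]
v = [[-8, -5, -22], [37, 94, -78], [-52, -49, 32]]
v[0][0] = -8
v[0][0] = -8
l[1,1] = 96.71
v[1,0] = 37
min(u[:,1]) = -66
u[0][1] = -2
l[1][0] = -99.74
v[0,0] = -8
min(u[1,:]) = -89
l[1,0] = -99.74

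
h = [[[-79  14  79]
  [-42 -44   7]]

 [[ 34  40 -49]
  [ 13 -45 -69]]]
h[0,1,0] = -42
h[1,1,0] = 13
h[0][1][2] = 7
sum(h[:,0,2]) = 30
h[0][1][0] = -42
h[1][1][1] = -45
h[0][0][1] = 14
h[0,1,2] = 7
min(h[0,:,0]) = -79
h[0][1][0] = -42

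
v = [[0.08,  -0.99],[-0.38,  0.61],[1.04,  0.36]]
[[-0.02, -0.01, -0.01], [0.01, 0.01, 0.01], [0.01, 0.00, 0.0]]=v@[[-0.0, -0.00, -0.0], [0.02, 0.01, 0.01]]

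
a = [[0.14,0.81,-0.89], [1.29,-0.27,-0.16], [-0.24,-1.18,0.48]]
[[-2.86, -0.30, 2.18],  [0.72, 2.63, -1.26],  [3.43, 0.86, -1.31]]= a @ [[0.13, 1.69, -1.16], [-2.57, -1.31, 0.44], [0.89, -0.59, -2.23]]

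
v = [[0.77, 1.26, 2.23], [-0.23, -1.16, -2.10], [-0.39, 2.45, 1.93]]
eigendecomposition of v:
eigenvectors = [[(0.86+0j), (0.22-0.53j), (0.22+0.53j)], [(0.37+0j), (-0.31+0.42j), -0.31-0.42j], [(-0.36+0j), (0.63+0j), 0.63-0.00j]]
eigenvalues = [(0.37+0j), (0.58+1.97j), (0.58-1.97j)]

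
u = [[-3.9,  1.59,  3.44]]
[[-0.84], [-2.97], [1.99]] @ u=[[3.28, -1.34, -2.89], [11.58, -4.72, -10.22], [-7.76, 3.16, 6.85]]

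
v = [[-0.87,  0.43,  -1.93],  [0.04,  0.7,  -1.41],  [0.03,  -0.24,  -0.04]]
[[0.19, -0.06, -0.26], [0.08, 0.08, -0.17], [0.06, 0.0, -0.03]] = v @ [[0.03, 0.18, -0.03], [-0.21, 0.01, 0.1], [-0.16, -0.05, 0.17]]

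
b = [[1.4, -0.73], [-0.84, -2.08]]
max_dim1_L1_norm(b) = 2.92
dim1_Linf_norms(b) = [1.4, 2.08]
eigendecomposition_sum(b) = [[1.50, -0.3], [-0.35, 0.07]] + [[-0.10, -0.43], [-0.49, -2.15]]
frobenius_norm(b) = 2.74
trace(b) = -0.68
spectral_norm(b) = 2.25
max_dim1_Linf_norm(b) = 2.08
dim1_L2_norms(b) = [1.58, 2.24]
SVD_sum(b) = [[-0.09, -0.28],[-0.64, -2.14]] + [[1.49, -0.45], [-0.20, 0.06]]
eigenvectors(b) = [[0.97, 0.20], [-0.22, 0.98]]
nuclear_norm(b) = 3.82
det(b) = -3.53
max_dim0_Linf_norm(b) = 2.08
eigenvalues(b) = [1.57, -2.25]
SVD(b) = [[0.13, 0.99], [0.99, -0.13]] @ diag([2.2533003639907534, 1.5644607600189717]) @ [[-0.29, -0.96], [0.96, -0.29]]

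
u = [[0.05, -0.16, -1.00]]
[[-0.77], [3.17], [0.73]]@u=[[-0.04, 0.12, 0.77], [0.16, -0.51, -3.17], [0.04, -0.12, -0.73]]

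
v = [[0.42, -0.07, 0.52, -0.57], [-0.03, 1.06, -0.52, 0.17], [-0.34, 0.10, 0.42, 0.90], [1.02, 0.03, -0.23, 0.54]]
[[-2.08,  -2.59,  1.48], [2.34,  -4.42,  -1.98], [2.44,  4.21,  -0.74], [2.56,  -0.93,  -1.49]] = v@[[0.6, -2.64, -0.34], [1.31, -4.49, -0.97], [-0.82, 0.75, 1.36], [3.18, 3.83, -1.48]]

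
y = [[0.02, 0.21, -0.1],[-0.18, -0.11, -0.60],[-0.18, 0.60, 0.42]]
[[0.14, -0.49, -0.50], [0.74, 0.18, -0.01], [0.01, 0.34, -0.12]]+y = [[0.16, -0.28, -0.60], [0.56, 0.07, -0.61], [-0.17, 0.94, 0.30]]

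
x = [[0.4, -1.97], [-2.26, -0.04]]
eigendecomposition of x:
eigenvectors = [[0.72, 0.64], [-0.69, 0.77]]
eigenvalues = [2.3, -1.94]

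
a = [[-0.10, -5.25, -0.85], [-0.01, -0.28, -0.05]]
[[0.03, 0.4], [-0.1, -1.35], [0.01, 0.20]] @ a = [[-0.01, -0.27, -0.05], [0.02, 0.90, 0.15], [-0.0, -0.11, -0.02]]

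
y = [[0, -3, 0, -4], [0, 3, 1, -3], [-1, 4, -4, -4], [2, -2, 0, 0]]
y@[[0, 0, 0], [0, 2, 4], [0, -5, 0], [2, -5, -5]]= [[-8, 14, 8], [-6, 16, 27], [-8, 48, 36], [0, -4, -8]]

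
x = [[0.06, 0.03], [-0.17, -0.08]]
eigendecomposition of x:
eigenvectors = [[-0.38-0.08j, (-0.38+0.08j)],[0.92+0.00j, (0.92-0j)]]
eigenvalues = [(-0.01+0.01j), (-0.01-0.01j)]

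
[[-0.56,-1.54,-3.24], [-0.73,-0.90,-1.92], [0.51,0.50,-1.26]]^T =[[-0.56, -0.73, 0.51], [-1.54, -0.90, 0.50], [-3.24, -1.92, -1.26]]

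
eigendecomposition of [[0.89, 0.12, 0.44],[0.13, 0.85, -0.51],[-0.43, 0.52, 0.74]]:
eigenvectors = [[0.77+0.00j, -0.01-0.46j, -0.01+0.46j], [0.64+0.00j, -0.00+0.54j, (-0-0.54j)], [(0.01+0j), (0.71+0j), (0.71-0j)]]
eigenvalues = [(1+0j), (0.74+0.67j), (0.74-0.67j)]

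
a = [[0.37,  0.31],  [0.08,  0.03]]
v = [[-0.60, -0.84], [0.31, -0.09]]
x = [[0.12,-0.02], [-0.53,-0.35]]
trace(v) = -0.69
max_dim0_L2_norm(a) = 0.38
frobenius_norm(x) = 0.65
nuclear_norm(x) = 0.72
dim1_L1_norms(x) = [0.14, 0.88]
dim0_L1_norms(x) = [0.65, 0.37]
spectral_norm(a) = 0.49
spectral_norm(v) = 1.04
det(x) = -0.05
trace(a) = 0.40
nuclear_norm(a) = 0.52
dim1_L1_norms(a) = [0.68, 0.11]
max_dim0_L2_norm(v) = 0.84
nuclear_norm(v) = 1.34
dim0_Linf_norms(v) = [0.6, 0.84]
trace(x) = -0.23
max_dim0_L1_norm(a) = 0.45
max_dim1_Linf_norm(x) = 0.53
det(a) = -0.01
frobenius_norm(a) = 0.49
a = v @ x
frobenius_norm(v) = 1.08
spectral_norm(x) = 0.64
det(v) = 0.31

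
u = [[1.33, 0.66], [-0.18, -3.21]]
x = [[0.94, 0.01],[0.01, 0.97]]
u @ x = [[1.26, 0.65], [-0.2, -3.12]]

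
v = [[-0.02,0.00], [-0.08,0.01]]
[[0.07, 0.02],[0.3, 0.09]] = v@ [[-3.42, -1.15], [2.21, 0.15]]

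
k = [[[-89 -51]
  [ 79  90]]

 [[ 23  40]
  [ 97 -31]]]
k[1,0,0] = 23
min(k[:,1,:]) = -31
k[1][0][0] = 23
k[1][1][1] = -31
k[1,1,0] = 97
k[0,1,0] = 79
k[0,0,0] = -89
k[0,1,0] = 79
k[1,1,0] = 97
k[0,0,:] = [-89, -51]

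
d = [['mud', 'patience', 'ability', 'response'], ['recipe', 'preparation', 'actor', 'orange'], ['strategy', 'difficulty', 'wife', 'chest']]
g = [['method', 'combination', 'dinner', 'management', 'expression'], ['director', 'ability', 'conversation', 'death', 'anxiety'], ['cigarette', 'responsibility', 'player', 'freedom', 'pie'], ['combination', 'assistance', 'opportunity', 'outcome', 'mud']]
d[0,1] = 'patience'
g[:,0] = ['method', 'director', 'cigarette', 'combination']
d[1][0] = 'recipe'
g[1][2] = 'conversation'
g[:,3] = ['management', 'death', 'freedom', 'outcome']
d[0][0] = 'mud'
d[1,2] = 'actor'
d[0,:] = ['mud', 'patience', 'ability', 'response']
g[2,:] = ['cigarette', 'responsibility', 'player', 'freedom', 'pie']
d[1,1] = 'preparation'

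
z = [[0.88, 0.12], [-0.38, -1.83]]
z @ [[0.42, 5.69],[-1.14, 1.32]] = [[0.23, 5.17], [1.93, -4.58]]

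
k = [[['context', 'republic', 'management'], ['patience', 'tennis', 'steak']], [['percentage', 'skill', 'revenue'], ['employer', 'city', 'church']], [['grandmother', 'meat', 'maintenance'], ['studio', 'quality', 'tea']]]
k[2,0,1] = 'meat'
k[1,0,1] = 'skill'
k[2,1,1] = 'quality'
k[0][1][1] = 'tennis'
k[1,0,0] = 'percentage'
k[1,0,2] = 'revenue'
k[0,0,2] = 'management'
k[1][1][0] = 'employer'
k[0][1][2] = 'steak'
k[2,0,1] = 'meat'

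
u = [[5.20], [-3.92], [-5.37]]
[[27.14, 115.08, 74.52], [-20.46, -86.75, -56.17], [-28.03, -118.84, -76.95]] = u@[[5.22, 22.13, 14.33]]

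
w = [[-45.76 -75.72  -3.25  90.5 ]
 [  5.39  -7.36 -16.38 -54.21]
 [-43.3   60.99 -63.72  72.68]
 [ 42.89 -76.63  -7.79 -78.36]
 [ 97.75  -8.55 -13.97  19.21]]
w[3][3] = -78.36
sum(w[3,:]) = -119.88999999999999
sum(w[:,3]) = 49.82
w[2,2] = -63.72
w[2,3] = 72.68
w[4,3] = 19.21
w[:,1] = [-75.72, -7.36, 60.99, -76.63, -8.55]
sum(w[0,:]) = -34.22999999999999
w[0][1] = -75.72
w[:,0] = [-45.76, 5.39, -43.3, 42.89, 97.75]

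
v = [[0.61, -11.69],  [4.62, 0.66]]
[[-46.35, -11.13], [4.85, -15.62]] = v @ [[0.48, -3.49],[3.99, 0.77]]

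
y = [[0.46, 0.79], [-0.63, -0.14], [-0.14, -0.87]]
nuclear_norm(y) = 1.87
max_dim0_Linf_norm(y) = 0.87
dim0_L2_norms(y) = [0.79, 1.18]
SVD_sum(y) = [[0.43, 0.81], [-0.20, -0.37], [-0.39, -0.74]] + [[0.03, -0.02], [-0.43, 0.23], [0.25, -0.13]]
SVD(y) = [[-0.7, 0.06], [0.32, -0.86], [0.64, 0.50]] @ diag([1.3060277692204543, 0.5683233815575814]) @ [[-0.47, -0.88],[0.88, -0.47]]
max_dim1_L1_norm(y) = 1.25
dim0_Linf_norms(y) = [0.63, 0.87]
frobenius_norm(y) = 1.42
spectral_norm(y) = 1.31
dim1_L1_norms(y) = [1.25, 0.77, 1.01]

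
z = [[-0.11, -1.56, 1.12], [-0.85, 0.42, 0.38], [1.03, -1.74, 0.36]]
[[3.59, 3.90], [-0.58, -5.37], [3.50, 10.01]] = z @ [[-1.45, 4.30], [-3.14, -3.37], [-1.31, -0.79]]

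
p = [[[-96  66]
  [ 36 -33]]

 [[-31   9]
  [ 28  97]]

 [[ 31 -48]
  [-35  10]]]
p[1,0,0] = -31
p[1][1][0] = 28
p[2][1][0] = -35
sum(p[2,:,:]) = -42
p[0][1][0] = 36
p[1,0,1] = 9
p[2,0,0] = 31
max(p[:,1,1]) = 97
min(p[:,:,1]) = -48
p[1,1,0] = 28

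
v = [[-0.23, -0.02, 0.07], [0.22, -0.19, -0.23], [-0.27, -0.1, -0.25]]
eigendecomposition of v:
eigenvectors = [[(-0.27+0.22j), (-0.27-0.22j), (-0.13+0j)], [0.84+0.00j, (0.84-0j), 0.86+0.00j], [-0.37-0.19j, -0.37+0.19j, (0.48+0j)]]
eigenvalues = [(-0.16+0.11j), (-0.16-0.11j), (-0.35+0j)]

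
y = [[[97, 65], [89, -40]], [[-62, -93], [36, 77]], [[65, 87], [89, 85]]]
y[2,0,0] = 65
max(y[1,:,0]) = 36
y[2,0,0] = 65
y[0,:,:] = [[97, 65], [89, -40]]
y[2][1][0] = 89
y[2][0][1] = 87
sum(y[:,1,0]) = 214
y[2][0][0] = 65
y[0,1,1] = -40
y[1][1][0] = 36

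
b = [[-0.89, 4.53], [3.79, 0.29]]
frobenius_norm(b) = 5.98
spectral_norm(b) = 4.68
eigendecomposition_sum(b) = [[-2.56, 2.43], [2.03, -1.93]] + [[1.67, 2.1], [1.76, 2.22]]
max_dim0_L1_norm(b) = 4.82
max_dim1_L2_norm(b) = 4.62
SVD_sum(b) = [[-1.80, 4.13], [0.50, -1.14]] + [[0.91, 0.4], [3.29, 1.43]]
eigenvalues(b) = [-4.49, 3.89]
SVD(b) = [[0.96,-0.27], [-0.27,-0.96]] @ diag([4.677970850389103, 3.7252904212839373]) @ [[-0.4, 0.92], [-0.92, -0.40]]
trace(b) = -0.60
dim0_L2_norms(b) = [3.89, 4.54]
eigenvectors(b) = [[-0.78, -0.69], [0.62, -0.73]]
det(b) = -17.43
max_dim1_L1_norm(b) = 5.42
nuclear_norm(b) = 8.40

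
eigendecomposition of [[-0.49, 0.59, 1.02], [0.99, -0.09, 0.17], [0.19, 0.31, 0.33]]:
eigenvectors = [[-0.68, 0.60, 0.01], [0.73, 0.64, -0.86], [-0.07, 0.49, 0.50]]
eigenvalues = [-1.02, 0.97, -0.2]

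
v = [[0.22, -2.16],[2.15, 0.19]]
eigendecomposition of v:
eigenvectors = [[0.71+0.00j, 0.71-0.00j], [-0.71j, 0.71j]]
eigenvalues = [(0.2+2.15j), (0.2-2.15j)]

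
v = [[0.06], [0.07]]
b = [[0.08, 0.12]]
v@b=[[0.00, 0.01], [0.01, 0.01]]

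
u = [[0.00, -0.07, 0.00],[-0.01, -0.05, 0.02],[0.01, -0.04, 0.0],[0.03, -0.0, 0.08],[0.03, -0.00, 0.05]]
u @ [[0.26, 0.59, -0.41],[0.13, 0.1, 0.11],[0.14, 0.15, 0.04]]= [[-0.01, -0.01, -0.01], [-0.01, -0.01, -0.00], [-0.0, 0.0, -0.01], [0.02, 0.03, -0.01], [0.01, 0.03, -0.01]]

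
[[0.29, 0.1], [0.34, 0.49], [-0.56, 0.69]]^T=[[0.29,0.34,-0.56], [0.10,0.49,0.69]]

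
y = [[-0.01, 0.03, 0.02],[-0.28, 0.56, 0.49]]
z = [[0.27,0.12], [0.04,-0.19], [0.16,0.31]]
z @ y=[[-0.04, 0.08, 0.06], [0.05, -0.11, -0.09], [-0.09, 0.18, 0.16]]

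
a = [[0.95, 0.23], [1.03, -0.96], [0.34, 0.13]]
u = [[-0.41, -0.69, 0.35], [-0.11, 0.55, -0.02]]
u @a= [[-0.98,0.61], [0.46,-0.56]]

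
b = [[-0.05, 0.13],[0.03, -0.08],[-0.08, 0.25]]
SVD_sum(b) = [[-0.04, 0.13], [0.03, -0.08], [-0.08, 0.25]] + [[-0.01, -0.00],[0.00, 0.00],[0.00, 0.00]]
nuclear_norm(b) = 0.32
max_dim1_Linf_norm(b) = 0.25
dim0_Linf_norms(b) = [0.08, 0.25]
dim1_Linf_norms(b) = [0.13, 0.08, 0.25]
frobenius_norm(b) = 0.31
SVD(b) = [[-0.45, 0.76], [0.28, -0.37], [-0.85, -0.53]] @ diag([0.3090971893496687, 0.007676427302794804]) @ [[0.32,-0.95],[-0.95,-0.32]]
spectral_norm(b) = 0.31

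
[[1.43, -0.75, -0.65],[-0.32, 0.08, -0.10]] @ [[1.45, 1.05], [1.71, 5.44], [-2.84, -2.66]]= [[2.64, -0.85], [-0.04, 0.37]]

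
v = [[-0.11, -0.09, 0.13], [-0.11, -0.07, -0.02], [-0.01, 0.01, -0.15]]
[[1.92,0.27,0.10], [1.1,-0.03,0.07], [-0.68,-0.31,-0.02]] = v@ [[-5.26, -0.98, 0.74], [-8.68, 1.35, -2.11], [4.33, 2.2, -0.04]]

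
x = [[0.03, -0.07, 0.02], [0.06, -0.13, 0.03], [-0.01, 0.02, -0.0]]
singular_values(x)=[0.17, 0.01, 0.0]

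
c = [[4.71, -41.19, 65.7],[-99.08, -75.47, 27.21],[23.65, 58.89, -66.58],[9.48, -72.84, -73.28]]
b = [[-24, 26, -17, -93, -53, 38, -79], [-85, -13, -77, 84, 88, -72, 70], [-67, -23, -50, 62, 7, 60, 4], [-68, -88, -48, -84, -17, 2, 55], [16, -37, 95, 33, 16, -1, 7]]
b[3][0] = -68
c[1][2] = 27.21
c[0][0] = 4.71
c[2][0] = 23.65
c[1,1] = -75.47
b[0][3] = -93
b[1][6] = 70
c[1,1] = -75.47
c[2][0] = 23.65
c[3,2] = -73.28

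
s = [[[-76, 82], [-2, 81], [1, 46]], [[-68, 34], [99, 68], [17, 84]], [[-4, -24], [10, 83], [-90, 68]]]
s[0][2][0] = 1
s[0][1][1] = 81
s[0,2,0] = 1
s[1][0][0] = -68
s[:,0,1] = [82, 34, -24]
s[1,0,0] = -68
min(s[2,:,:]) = -90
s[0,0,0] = -76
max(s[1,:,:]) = 99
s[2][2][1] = 68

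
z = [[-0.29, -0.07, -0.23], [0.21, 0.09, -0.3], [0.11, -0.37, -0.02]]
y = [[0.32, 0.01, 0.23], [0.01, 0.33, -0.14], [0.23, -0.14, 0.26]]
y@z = [[-0.07, -0.11, -0.08], [0.05, 0.08, -0.10], [-0.07, -0.12, -0.02]]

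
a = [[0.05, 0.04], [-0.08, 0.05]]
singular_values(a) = [0.1, 0.06]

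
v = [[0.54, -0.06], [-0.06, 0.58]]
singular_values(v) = [0.62, 0.5]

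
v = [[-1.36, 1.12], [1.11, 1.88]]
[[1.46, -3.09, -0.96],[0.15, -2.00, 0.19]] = v @[[-0.68, 0.94, 0.53], [0.48, -1.62, -0.21]]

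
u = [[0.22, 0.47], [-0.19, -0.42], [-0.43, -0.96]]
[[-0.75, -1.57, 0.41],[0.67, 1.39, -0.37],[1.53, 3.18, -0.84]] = u @[[-0.43, -0.92, 0.25],[-1.40, -2.90, 0.76]]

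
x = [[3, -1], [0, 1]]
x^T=[[3, 0], [-1, 1]]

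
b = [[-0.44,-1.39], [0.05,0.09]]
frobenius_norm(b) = 1.46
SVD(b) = [[-1.00, 0.07], [0.07, 1.00]] @ diag([1.461465508576325, 0.020458915947408736]) @ [[0.3, 0.95], [0.95, -0.30]]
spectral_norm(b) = 1.46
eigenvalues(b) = [-0.2, -0.15]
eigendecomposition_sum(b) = [[-1.09, -5.21], [0.19, 0.89]] + [[0.65, 3.82], [-0.14, -0.80]]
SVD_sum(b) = [[-0.44, -1.39],[0.03, 0.1]] + [[0.00, -0.00],  [0.02, -0.01]]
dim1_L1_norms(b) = [1.83, 0.14]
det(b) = 0.03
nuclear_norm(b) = 1.48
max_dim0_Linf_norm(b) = 1.39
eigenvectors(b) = [[-0.99,0.98], [0.17,-0.21]]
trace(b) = -0.35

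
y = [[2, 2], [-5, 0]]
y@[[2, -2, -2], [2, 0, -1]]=[[8, -4, -6], [-10, 10, 10]]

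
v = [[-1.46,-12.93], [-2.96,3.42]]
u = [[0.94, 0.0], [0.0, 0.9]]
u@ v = [[-1.37, -12.15], [-2.66, 3.08]]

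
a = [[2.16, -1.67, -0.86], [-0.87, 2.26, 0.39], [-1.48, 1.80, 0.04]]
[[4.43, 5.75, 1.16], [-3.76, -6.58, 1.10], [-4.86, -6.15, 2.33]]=a@[[1.76, 0.88, -0.34], [-1.29, -2.71, 1.11], [1.77, 0.79, -4.36]]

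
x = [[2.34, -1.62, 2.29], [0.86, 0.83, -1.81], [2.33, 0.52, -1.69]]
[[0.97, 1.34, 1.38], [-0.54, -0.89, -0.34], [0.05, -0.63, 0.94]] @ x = [[6.64, 0.26, -2.54], [-2.82, -0.04, 0.95], [1.77, -0.12, -0.33]]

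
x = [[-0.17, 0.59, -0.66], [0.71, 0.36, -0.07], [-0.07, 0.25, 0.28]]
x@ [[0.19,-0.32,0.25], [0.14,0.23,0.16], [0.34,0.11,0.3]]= [[-0.17,  0.12,  -0.15], [0.16,  -0.15,  0.21], [0.12,  0.11,  0.11]]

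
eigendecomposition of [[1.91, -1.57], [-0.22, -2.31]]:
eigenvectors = [[1.00, 0.34], [-0.05, 0.94]]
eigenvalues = [1.99, -2.39]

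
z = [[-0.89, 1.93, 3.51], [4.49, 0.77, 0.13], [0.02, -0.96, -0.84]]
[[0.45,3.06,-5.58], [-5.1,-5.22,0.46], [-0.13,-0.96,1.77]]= z@[[-1.21, -1.33, 0.30],[0.51, 0.97, -0.99],[-0.46, 0.00, -0.97]]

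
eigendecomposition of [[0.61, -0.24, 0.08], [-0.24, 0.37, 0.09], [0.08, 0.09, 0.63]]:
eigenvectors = [[-0.52, -0.86, -0.03], [-0.82, 0.48, 0.32], [0.26, -0.19, 0.95]]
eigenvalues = [0.19, 0.76, 0.66]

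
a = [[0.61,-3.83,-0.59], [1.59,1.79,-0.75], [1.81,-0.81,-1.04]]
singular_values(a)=[4.34, 2.8, 0.0]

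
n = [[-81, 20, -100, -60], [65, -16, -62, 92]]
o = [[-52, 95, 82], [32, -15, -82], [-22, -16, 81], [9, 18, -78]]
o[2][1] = -16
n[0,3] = -60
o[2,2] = 81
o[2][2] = 81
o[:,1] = [95, -15, -16, 18]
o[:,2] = [82, -82, 81, -78]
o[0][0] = -52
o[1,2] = -82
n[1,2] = -62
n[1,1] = -16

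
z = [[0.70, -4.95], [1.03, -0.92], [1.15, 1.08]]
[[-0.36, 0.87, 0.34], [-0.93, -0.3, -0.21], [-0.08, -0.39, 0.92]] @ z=[[1.04, 1.35], [-1.20, 4.65], [0.60, 1.75]]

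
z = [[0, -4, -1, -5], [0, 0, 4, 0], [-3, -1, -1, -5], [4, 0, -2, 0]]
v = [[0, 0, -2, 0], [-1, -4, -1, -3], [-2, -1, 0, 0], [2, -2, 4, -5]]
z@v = [[-4, 27, -16, 37], [-8, -4, 0, 0], [-7, 15, -13, 28], [4, 2, -8, 0]]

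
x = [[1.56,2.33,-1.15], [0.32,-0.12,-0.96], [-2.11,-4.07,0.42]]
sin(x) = [[-0.20, -0.26, 0.19],  [-0.2, -0.61, -0.22],  [0.01, -0.52, -0.67]]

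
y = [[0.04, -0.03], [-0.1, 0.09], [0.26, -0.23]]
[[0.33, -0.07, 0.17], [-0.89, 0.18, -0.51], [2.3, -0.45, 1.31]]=y @ [[4.07, -1.13, 0.63],[-5.42, 0.69, -4.97]]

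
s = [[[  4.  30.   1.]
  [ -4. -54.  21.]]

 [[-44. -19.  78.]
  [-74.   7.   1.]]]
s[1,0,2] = 78.0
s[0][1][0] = -4.0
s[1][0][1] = -19.0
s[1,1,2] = 1.0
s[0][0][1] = 30.0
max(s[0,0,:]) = 30.0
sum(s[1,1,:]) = -66.0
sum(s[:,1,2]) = 22.0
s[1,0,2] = 78.0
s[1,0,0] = -44.0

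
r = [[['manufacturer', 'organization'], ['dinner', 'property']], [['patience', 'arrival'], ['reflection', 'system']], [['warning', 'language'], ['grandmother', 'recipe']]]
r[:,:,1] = [['organization', 'property'], ['arrival', 'system'], ['language', 'recipe']]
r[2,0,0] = 'warning'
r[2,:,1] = ['language', 'recipe']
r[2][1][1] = 'recipe'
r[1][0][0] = 'patience'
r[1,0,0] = 'patience'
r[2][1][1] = 'recipe'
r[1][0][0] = 'patience'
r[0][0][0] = 'manufacturer'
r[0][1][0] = 'dinner'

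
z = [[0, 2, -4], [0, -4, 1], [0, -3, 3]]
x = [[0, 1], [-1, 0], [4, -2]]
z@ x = [[-18, 8], [8, -2], [15, -6]]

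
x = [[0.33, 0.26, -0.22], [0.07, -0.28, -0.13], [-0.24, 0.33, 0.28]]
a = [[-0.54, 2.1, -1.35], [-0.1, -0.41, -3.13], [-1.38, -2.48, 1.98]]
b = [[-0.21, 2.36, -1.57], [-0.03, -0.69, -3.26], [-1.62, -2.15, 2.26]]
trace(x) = 0.33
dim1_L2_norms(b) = [2.84, 3.33, 3.51]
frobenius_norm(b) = 5.62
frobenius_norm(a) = 5.34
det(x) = 0.00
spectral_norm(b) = 4.77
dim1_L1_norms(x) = [0.81, 0.48, 0.85]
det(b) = 16.08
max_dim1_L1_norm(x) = 0.85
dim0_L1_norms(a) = [2.02, 4.99, 6.46]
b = x + a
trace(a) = 1.03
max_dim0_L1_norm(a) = 6.46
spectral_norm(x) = 0.59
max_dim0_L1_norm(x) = 0.87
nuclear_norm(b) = 8.71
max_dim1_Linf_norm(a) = 3.13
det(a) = 14.55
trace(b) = 1.36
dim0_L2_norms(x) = [0.41, 0.5, 0.38]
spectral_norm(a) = 4.52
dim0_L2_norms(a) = [1.49, 3.28, 3.94]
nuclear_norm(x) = 1.07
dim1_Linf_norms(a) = [2.1, 3.13, 2.48]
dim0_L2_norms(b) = [1.63, 3.27, 4.27]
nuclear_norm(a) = 8.33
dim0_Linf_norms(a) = [1.38, 2.48, 3.13]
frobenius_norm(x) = 0.75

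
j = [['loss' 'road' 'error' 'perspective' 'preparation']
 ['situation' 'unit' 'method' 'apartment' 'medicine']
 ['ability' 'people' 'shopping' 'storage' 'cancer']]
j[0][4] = 'preparation'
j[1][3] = 'apartment'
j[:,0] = ['loss', 'situation', 'ability']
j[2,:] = ['ability', 'people', 'shopping', 'storage', 'cancer']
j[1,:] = ['situation', 'unit', 'method', 'apartment', 'medicine']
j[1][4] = 'medicine'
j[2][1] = 'people'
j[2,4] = 'cancer'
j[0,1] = 'road'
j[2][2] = 'shopping'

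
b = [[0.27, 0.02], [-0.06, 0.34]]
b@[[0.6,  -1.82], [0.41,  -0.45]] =[[0.17, -0.5], [0.1, -0.04]]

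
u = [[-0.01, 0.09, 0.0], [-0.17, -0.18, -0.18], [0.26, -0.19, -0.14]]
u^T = [[-0.01,-0.17,0.26],[0.09,-0.18,-0.19],[0.0,-0.18,-0.14]]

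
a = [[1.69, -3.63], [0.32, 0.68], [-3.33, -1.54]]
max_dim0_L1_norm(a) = 5.85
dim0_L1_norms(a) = [5.34, 5.85]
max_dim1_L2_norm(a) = 4.0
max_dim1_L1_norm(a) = 5.32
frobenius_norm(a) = 5.48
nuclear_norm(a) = 7.75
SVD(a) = [[0.99, 0.1], [-0.13, 0.14], [0.09, -0.98]] @ diag([4.03591288831824, 3.7107556047127006]) @ [[0.33, -0.94], [0.94, 0.33]]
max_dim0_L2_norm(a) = 4.0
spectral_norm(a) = 4.04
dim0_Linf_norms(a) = [3.33, 3.63]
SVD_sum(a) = [[1.32, -3.76], [-0.18, 0.50], [0.12, -0.33]] + [[0.37, 0.13], [0.5, 0.18], [-3.45, -1.21]]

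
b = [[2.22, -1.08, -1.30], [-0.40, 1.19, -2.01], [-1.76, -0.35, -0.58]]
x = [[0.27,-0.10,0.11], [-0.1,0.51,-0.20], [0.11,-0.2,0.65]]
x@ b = [[0.45, -0.45, -0.21], [-0.07, 0.78, -0.78], [-0.82, -0.58, -0.12]]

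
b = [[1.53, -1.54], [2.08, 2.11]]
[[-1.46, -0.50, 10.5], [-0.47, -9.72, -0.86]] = b @ [[-0.59, -2.49, 3.24], [0.36, -2.15, -3.60]]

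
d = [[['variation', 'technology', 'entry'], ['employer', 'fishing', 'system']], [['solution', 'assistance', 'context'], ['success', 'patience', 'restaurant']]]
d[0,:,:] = [['variation', 'technology', 'entry'], ['employer', 'fishing', 'system']]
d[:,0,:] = [['variation', 'technology', 'entry'], ['solution', 'assistance', 'context']]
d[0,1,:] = ['employer', 'fishing', 'system']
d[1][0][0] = 'solution'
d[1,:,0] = ['solution', 'success']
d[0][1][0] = 'employer'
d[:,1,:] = [['employer', 'fishing', 'system'], ['success', 'patience', 'restaurant']]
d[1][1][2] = 'restaurant'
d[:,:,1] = [['technology', 'fishing'], ['assistance', 'patience']]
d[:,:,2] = [['entry', 'system'], ['context', 'restaurant']]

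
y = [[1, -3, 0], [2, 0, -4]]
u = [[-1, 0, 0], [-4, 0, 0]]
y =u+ [[2, -3, 0], [6, 0, -4]]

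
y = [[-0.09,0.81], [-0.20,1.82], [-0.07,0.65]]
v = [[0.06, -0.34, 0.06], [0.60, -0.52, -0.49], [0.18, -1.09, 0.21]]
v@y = [[0.06,-0.53], [0.08,-0.78], [0.19,-1.7]]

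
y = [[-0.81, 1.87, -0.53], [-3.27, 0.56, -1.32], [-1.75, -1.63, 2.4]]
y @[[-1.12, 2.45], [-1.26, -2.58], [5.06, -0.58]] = [[-4.13,-6.50],[-3.72,-8.69],[16.16,-1.47]]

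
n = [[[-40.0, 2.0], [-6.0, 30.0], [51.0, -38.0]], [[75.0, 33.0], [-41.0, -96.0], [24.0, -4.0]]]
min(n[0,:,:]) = -40.0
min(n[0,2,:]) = -38.0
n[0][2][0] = 51.0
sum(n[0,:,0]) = 5.0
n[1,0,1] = 33.0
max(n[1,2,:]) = 24.0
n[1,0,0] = 75.0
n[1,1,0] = -41.0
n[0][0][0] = -40.0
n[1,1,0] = -41.0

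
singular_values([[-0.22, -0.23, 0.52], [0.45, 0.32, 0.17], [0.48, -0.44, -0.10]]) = [0.72, 0.6, 0.52]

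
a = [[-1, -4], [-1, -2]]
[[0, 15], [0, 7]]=a@[[0, 1], [0, -4]]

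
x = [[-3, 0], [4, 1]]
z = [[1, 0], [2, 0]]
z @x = [[-3, 0], [-6, 0]]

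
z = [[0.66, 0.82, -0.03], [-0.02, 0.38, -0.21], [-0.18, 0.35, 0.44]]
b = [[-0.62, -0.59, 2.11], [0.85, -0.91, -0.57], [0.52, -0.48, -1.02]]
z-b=[[1.28, 1.41, -2.14], [-0.87, 1.29, 0.36], [-0.70, 0.83, 1.46]]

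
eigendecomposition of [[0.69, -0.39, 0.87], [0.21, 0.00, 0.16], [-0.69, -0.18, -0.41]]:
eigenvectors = [[(0.75+0j), 0.75-0.00j, -0.52+0.00j], [(0.15-0.11j), 0.15+0.11j, (0.54+0j)], [-0.40+0.50j, (-0.4-0.5j), (0.66+0j)]]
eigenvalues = [(0.14+0.64j), (0.14-0.64j), (-0.01+0j)]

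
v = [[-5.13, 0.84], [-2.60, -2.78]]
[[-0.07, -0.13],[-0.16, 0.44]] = v @ [[0.02, -0.00], [0.04, -0.16]]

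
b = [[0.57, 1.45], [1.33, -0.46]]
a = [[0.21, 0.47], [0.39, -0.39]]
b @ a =[[0.69,-0.3], [0.10,0.8]]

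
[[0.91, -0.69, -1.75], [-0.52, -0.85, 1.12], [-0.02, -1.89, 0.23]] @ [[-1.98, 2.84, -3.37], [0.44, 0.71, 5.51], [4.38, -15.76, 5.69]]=[[-9.77, 29.67, -16.83], [5.56, -19.73, 3.44], [0.22, -5.02, -9.04]]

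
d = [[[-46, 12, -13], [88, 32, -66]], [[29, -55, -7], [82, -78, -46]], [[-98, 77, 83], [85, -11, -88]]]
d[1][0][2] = -7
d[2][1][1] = -11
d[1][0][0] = 29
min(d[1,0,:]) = -55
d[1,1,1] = -78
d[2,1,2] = -88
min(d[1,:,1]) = -78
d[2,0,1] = 77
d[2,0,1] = 77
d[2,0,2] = 83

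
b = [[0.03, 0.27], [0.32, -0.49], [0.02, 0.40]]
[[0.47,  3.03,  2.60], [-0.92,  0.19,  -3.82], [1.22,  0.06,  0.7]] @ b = [[1.04, -0.32], [-0.04, -1.87], [0.07, 0.58]]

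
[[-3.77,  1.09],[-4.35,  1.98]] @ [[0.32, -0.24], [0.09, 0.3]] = [[-1.11, 1.23], [-1.21, 1.64]]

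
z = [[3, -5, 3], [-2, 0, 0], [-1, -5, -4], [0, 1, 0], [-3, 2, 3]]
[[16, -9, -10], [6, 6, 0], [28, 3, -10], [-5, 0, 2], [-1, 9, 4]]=z @ [[-3, -3, 0], [-5, 0, 2], [0, 0, 0]]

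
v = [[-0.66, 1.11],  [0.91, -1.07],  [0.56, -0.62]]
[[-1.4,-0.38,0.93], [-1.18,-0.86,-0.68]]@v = [[1.10, -1.72], [-0.38, 0.03]]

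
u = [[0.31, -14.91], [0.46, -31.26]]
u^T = [[0.31, 0.46], [-14.91, -31.26]]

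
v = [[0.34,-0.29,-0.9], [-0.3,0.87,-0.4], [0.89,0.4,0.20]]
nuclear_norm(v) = 3.00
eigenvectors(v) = [[0.65j, 0.00-0.65j, -0.41+0.00j],[-0.00+0.29j, -0.00-0.29j, 0.91+0.00j],[(0.71+0j), (0.71-0j), 0j]]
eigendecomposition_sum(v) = [[0.09+0.41j,0.04+0.18j,(-0.45+0.09j)],[0.04+0.18j,0.02+0.08j,-0.20+0.04j],[0.45-0.09j,(0.2-0.04j),0.10+0.49j]] + [[(0.09-0.41j), (0.04-0.18j), -0.45-0.09j], [(0.04-0.18j), (0.02-0.08j), -0.20-0.04j], [(0.45+0.09j), (0.2+0.04j), 0.10-0.49j]] + [[(0.17+0j), -0.37+0.00j, (-0-0j)], [-0.37-0.00j, 0.84-0.00j, 0.00+0.00j], [-0.00-0.00j, -0j, 0.00+0.00j]]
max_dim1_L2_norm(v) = 1.0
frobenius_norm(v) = 1.73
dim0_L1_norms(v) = [1.53, 1.56, 1.5]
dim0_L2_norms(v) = [1.0, 1.0, 1.0]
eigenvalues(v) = [(0.2+0.98j), (0.2-0.98j), (1+0j)]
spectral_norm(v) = 1.01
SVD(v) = [[0.80, 0.50, 0.33], [0.55, -0.83, -0.05], [0.25, 0.22, -0.94]] @ diag([1.0077967950649875, 1.0015949621071043, 0.9949136403419185]) @ [[0.32, 0.34, -0.88], [0.62, -0.78, -0.07], [-0.71, -0.52, -0.47]]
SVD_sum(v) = [[0.26,  0.28,  -0.71], [0.18,  0.19,  -0.49], [0.08,  0.09,  -0.22]] + [[0.31, -0.39, -0.04], [-0.52, 0.65, 0.06], [0.14, -0.18, -0.02]] + [[-0.23,-0.17,-0.15],[0.04,0.03,0.03],[0.67,0.49,0.44]]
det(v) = 1.00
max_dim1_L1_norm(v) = 1.57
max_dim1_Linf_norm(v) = 0.9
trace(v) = 1.41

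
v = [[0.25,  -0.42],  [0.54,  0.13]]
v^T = [[0.25,  0.54], [-0.42,  0.13]]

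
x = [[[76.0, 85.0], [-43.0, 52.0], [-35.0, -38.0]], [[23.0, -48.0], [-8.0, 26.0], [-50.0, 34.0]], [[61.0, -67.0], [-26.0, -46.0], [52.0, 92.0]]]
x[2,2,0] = 52.0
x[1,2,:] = [-50.0, 34.0]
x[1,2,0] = -50.0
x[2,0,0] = 61.0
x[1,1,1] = 26.0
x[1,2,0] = -50.0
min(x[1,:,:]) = -50.0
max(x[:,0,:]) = 85.0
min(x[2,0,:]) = -67.0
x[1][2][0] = -50.0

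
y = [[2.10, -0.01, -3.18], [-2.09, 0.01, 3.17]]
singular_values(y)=[5.38, 0.0]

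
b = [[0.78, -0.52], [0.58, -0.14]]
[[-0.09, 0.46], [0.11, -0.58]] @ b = [[0.2, -0.02], [-0.25, 0.02]]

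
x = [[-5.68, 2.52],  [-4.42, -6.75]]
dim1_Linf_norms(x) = [5.68, 6.75]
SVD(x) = [[-0.27,-0.96], [-0.96,0.27]] @ diag([8.208371022638685, 6.027797703531989]) @ [[0.71, 0.71], [0.71, -0.71]]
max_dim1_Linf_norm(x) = 6.75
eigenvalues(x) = [(-6.22+3.29j), (-6.22-3.29j)]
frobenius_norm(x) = 10.18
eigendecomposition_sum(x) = [[-2.84+2.15j, 1.26+2.38j],[-2.21-4.17j, -3.37+1.14j]] + [[(-2.84-2.15j), 1.26-2.38j],[-2.21+4.17j, (-3.37-1.14j)]]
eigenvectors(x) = [[(-0.1-0.59j), (-0.1+0.59j)],[(0.8+0j), 0.80-0.00j]]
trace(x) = -12.43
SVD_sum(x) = [[-1.57, -1.58], [-5.58, -5.60]] + [[-4.11,  4.1], [1.16,  -1.15]]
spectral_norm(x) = 8.21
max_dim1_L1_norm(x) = 11.17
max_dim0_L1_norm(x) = 10.1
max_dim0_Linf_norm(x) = 6.75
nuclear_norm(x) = 14.24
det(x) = 49.48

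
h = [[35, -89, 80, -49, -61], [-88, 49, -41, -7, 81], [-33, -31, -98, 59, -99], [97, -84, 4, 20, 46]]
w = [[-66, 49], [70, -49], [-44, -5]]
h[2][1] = -31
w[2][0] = -44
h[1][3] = -7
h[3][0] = 97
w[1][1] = -49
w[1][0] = 70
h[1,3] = -7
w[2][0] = -44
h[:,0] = [35, -88, -33, 97]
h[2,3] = 59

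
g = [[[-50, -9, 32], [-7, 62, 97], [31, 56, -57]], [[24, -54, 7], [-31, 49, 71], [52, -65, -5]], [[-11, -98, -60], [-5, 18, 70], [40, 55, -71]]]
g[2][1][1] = 18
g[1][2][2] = -5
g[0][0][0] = -50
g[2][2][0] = 40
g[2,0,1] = -98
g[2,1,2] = 70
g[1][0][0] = 24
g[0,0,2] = 32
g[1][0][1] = -54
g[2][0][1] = -98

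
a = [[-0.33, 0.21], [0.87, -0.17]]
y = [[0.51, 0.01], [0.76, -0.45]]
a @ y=[[-0.01,-0.10],[0.31,0.09]]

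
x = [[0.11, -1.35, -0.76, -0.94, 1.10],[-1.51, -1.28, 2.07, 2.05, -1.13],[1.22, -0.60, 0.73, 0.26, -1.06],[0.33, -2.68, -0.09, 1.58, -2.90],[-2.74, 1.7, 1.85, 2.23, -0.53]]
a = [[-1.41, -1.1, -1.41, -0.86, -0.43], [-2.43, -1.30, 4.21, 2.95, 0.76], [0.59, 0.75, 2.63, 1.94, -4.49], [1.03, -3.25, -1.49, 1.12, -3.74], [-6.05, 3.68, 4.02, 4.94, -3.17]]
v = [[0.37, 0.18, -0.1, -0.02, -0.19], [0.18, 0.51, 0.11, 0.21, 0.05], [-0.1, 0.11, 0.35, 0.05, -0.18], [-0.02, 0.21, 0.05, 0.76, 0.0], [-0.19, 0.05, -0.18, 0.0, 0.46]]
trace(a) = -2.13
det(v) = -0.00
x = v @ a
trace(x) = 0.61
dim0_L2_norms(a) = [6.78, 5.25, 6.71, 6.23, 6.71]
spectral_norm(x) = 5.69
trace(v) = 2.45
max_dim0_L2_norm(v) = 0.79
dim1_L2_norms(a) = [2.47, 5.88, 5.63, 5.39, 10.04]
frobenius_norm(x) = 7.68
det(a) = 1050.96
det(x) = -0.39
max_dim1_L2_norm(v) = 0.79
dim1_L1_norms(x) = [4.26, 8.04, 3.87, 7.58, 9.05]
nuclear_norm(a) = 26.45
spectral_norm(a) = 11.48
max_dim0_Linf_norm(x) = 2.9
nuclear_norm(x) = 13.53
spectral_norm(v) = 0.91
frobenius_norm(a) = 14.22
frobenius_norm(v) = 1.29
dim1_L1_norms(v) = [0.86, 1.06, 0.79, 1.04, 0.88]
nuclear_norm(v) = 2.46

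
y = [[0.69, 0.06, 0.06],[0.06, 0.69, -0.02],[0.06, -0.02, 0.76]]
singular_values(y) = [0.8, 0.74, 0.61]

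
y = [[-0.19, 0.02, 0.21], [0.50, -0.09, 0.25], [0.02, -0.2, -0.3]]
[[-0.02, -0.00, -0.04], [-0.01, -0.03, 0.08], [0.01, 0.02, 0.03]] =y @ [[0.02, -0.04, 0.16], [0.04, -0.05, -0.10], [-0.06, -0.04, -0.03]]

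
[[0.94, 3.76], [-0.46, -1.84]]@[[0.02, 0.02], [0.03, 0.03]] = [[0.13, 0.13], [-0.06, -0.06]]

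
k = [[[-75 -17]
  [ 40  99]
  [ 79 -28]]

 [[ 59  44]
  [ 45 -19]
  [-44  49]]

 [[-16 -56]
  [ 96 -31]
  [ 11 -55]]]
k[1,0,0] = 59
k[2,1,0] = 96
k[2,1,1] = -31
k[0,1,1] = 99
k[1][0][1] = 44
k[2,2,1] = -55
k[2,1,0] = 96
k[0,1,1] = 99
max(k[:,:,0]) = 96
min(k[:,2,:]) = -55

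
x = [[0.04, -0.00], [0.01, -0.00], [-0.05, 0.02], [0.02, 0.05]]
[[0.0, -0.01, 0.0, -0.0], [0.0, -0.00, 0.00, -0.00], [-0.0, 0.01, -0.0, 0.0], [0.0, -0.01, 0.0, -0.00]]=x@[[0.05, -0.17, 0.04, -0.12],  [0.02, -0.07, 0.02, -0.05]]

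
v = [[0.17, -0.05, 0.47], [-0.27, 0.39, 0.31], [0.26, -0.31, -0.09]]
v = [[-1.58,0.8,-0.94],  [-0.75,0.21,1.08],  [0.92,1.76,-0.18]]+[[1.75, -0.85, 1.41],[0.48, 0.18, -0.77],[-0.66, -2.07, 0.09]]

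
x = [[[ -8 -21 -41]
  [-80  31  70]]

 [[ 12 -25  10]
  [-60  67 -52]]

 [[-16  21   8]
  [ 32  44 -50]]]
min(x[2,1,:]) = -50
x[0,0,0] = -8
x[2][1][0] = 32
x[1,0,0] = 12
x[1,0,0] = 12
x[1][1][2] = -52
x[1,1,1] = 67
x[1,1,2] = -52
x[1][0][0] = 12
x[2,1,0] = 32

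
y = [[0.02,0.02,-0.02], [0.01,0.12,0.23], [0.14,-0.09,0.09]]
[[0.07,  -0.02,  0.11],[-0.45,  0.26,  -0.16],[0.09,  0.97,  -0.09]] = y @ [[1.76, 3.83, 1.75], [-0.21, -2.56, 1.97], [-1.92, 2.28, -1.8]]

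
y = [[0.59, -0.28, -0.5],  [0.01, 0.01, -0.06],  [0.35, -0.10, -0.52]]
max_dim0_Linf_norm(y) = 0.59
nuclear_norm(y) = 1.20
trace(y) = 0.08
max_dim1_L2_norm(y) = 0.82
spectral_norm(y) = 1.03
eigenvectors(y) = [[-0.93, 0.51, -0.57], [0.03, 0.14, -0.79], [-0.36, 0.85, -0.23]]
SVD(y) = [[-0.79, 0.6, -0.11],[-0.04, -0.25, -0.97],[-0.61, -0.76, 0.22]] @ diag([1.0270603218155592, 0.1683655240112246, 0.00038167596969402586]) @ [[-0.66,0.28,0.7], [0.48,-0.55,0.68], [0.57,0.79,0.23]]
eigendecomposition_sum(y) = [[0.49, -0.28, -0.25], [-0.02, 0.01, 0.01], [0.19, -0.11, -0.09]] + [[0.10,0.00,-0.25],[0.03,0.0,-0.07],[0.16,0.01,-0.43]] + [[-0.0, -0.00, 0.00], [-0.00, -0.0, 0.00], [-0.0, -0.00, 0.0]]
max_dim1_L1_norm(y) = 1.37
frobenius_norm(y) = 1.04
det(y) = 0.00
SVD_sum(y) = [[0.54, -0.22, -0.57], [0.03, -0.01, -0.03], [0.41, -0.17, -0.43]] + [[0.05, -0.06, 0.07], [-0.02, 0.02, -0.03], [-0.06, 0.07, -0.09]] + [[-0.0, -0.0, -0.00], [-0.0, -0.0, -0.0], [0.00, 0.0, 0.0]]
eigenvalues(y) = [0.41, -0.33, -0.0]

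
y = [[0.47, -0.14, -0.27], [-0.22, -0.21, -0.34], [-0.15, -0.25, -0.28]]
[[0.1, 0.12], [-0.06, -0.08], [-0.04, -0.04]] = y @[[0.24,0.29], [-0.06,-0.17], [0.06,0.15]]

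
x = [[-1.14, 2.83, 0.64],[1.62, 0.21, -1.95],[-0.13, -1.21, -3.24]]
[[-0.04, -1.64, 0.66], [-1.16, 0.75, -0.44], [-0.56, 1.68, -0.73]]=x @ [[-0.36,0.10,-0.09],[-0.22,-0.46,0.16],[0.27,-0.35,0.17]]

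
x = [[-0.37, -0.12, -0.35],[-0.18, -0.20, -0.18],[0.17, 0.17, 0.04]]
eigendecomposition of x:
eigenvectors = [[(0.66+0j), (0.66-0j), (-0.77+0j)], [(0.43+0.18j), (0.43-0.18j), (0.42+0j)], [(-0.42-0.41j), (-0.42+0.41j), 0.49+0.00j]]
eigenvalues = [(-0.22+0.18j), (-0.22-0.18j), (-0.08+0j)]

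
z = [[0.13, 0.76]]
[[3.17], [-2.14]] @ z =[[0.41, 2.41], [-0.28, -1.63]]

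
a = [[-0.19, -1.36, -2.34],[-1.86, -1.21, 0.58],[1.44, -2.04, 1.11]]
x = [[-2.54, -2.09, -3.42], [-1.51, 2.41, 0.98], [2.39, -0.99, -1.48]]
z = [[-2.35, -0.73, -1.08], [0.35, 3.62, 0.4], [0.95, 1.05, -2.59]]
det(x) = 20.96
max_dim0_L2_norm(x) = 3.85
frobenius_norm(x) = 6.36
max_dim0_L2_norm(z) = 3.84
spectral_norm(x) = 4.97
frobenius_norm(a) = 4.48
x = z + a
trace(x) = -1.61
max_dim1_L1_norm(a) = 4.59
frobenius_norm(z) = 5.41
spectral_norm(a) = 2.75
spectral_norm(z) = 4.05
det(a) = -16.87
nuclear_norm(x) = 9.89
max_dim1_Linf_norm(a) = 2.34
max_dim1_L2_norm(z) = 3.66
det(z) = 25.40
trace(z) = -1.32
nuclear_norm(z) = 9.10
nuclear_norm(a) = 7.73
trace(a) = -0.29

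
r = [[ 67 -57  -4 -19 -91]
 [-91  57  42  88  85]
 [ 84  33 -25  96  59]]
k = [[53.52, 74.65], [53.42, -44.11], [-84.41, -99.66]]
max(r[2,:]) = 96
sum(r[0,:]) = -104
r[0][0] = 67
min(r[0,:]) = -91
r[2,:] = [84, 33, -25, 96, 59]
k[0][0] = 53.52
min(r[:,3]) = -19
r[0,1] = -57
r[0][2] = -4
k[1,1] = -44.11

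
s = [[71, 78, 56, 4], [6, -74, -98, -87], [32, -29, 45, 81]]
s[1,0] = 6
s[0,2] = 56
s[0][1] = 78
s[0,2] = 56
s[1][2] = -98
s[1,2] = -98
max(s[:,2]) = 56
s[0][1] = 78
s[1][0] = 6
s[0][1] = 78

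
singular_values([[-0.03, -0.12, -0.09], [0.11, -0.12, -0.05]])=[0.21, 0.1]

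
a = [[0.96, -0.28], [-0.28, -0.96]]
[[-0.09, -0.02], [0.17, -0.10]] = a@[[-0.13, 0.01], [-0.14, 0.1]]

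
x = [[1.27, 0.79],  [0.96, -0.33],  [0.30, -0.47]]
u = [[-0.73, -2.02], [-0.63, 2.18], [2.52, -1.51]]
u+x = [[0.54, -1.23], [0.33, 1.85], [2.82, -1.98]]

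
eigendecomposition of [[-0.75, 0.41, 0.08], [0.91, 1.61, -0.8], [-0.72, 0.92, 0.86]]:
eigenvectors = [[0.86+0.00j, 0.13+0.07j, 0.13-0.07j], [(-0.17+0j), 0.42+0.52j, (0.42-0.52j)], [0.47+0.00j, (0.73+0j), (0.73-0j)]]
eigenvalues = [(-0.79+0j), (1.25+0.6j), (1.25-0.6j)]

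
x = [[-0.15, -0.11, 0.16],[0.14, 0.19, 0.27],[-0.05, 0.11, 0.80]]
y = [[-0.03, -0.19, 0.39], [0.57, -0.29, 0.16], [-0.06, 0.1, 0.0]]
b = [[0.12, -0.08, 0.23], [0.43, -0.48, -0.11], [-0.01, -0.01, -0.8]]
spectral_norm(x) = 0.87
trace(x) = 0.84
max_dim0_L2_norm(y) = 0.57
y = b + x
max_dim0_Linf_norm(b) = 0.8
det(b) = 0.02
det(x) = -0.00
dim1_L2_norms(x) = [0.25, 0.36, 0.81]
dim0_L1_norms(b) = [0.56, 0.57, 1.14]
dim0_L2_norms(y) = [0.57, 0.36, 0.42]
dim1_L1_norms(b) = [0.43, 1.02, 0.82]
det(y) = 0.02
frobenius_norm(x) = 0.92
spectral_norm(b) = 0.84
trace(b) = -1.16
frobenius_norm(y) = 0.80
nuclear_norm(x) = 1.16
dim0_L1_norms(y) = [0.66, 0.58, 0.55]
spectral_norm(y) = 0.69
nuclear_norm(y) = 1.15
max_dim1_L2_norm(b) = 0.8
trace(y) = -0.32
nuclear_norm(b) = 1.53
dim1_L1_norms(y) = [0.61, 1.02, 0.16]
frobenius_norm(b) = 1.07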